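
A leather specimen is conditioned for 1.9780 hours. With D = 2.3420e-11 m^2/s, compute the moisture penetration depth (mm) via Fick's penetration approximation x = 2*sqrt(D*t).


t = 1.9780 hr * 3600 = 7120.8000 s
D * t = 2.3420e-11 * 7120.8000 = 1.6677e-07
x = 2 * sqrt(D*t) = 2 * sqrt(1.6677e-07) = 8.1675e-04 m = 0.8167 mm


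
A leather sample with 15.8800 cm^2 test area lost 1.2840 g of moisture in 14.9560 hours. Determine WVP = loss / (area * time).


Formula: WVP = loss / (area * time)
Substituting: WVP = 1.2840 / (15.8800 * 14.9560)
Result: 0.00540629 g/(cm^2*hr)


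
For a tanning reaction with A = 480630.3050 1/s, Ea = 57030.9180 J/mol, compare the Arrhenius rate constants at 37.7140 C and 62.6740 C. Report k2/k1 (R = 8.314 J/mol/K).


T1 = 37.7140 + 273.15 = 310.8640 K; T2 = 62.6740 + 273.15 = 335.8240 K
k1 = A * exp(-Ea/(R*T1)) = 480630.3050 * exp(-57030.9180/(8.314*310.8640)) = 1.2547e-04 1/s
k2 = A * exp(-Ea/(R*T2)) = 480630.3050 * exp(-57030.9180/(8.314*335.8240)) = 6.4685e-04 1/s
k2/k1 = 6.4685e-04 / 1.2547e-04 = 5.1555


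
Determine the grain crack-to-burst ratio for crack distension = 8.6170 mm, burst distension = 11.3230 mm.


Formula: Ratio = crack / burst
Substituting: Ratio = 8.6170 / 11.3230
Result: 0.7610


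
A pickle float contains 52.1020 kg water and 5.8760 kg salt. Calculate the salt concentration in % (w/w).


Formula: Conc = salt / (water + salt) * 100
Substituting: Conc = 5.8760 / (52.1020 + 5.8760) * 100
Result: 10.1349 %


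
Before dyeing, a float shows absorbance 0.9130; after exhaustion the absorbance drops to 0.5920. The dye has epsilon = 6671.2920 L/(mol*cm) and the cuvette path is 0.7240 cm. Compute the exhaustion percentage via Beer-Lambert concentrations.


c_initial = A_i / (epsilon * l) = 0.9130 / (6671.2920 * 0.7240) = 1.8903e-04 mol/L
c_final = A_f / (epsilon * l) = 0.5920 / (6671.2920 * 0.7240) = 1.2257e-04 mol/L
Exhaustion = (c_initial - c_final) / c_initial * 100 = (1.8903e-04 - 1.2257e-04) / 1.8903e-04 * 100 = 35.1588 %


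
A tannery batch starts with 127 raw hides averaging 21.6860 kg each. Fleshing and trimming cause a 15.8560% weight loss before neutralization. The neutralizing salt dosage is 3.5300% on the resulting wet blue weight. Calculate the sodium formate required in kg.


Total_raw = N * avg_wt = 127 * 21.6860 = 2754.1220 kg
Substrate = Total_raw * (1 - loss/100) = 2754.1220 * (1 - 15.8560/100) = 2317.4284 kg
Neutralizer = Substrate * pct / 100 = 2317.4284 * 3.5300 / 100 = 81.8052 kg


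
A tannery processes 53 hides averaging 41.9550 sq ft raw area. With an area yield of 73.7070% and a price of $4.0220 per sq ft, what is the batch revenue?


Raw_total = N * avg_area = 53 * 41.9550 = 2223.6150 sq ft
Finished = Raw_total * yield / 100 = 2223.6150 * 73.7070 / 100 = 1638.9599 sq ft
Value = Finished * price = 1638.9599 * 4.0220 = 6591.8968 $


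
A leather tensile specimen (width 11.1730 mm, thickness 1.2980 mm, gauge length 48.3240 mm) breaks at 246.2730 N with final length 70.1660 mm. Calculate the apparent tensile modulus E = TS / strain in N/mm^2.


TS = F / (w * t) = 246.2730 / (11.1730 * 1.2980) = 16.9814 N/mm^2
strain = (Lf - L0) / L0 = (70.1660 - 48.3240) / 48.3240 = 0.4520
E = TS / strain = 16.9814 / 0.4520 = 37.5701 N/mm^2


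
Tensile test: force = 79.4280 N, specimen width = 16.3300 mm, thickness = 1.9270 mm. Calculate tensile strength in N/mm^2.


Formula: TS = force / (width * thickness)
Substituting: TS = 79.4280 / (16.3300 * 1.9270)
Result: 2.5241 N/mm^2


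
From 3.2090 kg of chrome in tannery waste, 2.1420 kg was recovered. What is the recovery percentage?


Formula: Recovery = recovered / input * 100
Substituting: Recovery = 2.1420 / 3.2090 * 100
Result: 66.7498 %


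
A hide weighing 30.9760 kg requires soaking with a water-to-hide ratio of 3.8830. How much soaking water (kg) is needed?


Formula: Water = hide_weight * ratio
Substituting: Water = 30.9760 * 3.8830
Result: 120.2798 kg


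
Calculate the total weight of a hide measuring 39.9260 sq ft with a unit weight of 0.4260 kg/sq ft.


Formula: Weight = area * weight_per_sqft
Substituting: Weight = 39.9260 * 0.4260
Result: 17.0085 kg


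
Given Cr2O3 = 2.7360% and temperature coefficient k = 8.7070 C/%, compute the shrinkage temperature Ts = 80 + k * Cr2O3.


Formula: Ts = 80 + k * Cr2O3
Substituting: Ts = 80 + 8.7070 * 2.7360
Result: 103.8224 C


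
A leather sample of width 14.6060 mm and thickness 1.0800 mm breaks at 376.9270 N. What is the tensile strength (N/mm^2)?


Formula: TS = force / (width * thickness)
Substituting: TS = 376.9270 / (14.6060 * 1.0800)
Result: 23.8947 N/mm^2


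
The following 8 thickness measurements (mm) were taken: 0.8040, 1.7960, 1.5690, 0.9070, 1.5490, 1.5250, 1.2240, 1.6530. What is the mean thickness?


Formula: Average = sum / n
Substituting: Average = 11.0270 / 8
Result: 1.3784 mm


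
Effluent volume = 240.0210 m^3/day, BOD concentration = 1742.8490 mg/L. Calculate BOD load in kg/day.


Formula: BOD_load = volume * conc / 1000
Substituting: BOD_load = 240.0210 * 1742.8490 / 1000
Result: 418.3204 kg/day


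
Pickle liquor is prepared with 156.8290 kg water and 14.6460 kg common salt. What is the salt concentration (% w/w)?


Formula: Conc = salt / (water + salt) * 100
Substituting: Conc = 14.6460 / (156.8290 + 14.6460) * 100
Result: 8.5412 %


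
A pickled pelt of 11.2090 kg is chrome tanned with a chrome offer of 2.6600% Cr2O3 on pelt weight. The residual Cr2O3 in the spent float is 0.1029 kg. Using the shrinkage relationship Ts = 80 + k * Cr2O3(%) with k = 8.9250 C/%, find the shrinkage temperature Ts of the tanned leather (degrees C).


Offered = pelt * offer_pct / 100 = 11.2090 * 2.6600 / 100 = 0.2982 kg
Uptake = offered - residual = 0.2982 - 0.1029 = 0.1953 kg
Cr2O3% on pelt = uptake / pelt * 100 = 0.1953 / 11.2090 * 100 = 1.7420 %
Ts = 80 + k * Cr2O3% = 80 + 8.9250 * 1.7420 = 95.5472 C


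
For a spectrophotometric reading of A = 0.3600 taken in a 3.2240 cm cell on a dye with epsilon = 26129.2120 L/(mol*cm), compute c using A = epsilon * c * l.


Formula: c = A / (epsilon * l)
Substituting: c = 0.3600 / (26129.2120 * 3.2240)
Result: 4.2735e-06 mol/L


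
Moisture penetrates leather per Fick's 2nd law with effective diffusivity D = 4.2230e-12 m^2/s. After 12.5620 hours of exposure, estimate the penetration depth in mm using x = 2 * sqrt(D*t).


t = 12.5620 hr * 3600 = 45223.2000 s
D * t = 4.2230e-12 * 45223.2000 = 1.9098e-07
x = 2 * sqrt(D*t) = 2 * sqrt(1.9098e-07) = 8.7402e-04 m = 0.8740 mm


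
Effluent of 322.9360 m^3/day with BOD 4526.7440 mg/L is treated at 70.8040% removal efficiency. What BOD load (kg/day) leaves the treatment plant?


Load_in = volume * conc / 1000 = 322.9360 * 4526.7440 / 1000 = 1461.8486 kg/day
Removed = Load_in * eff / 100 = 1461.8486 * 70.8040 / 100 = 1035.0473 kg/day
Load_out = Load_in - Removed = 1461.8486 - 1035.0473 = 426.8013 kg/day


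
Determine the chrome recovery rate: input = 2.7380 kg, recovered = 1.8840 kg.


Formula: Recovery = recovered / input * 100
Substituting: Recovery = 1.8840 / 2.7380 * 100
Result: 68.8093 %


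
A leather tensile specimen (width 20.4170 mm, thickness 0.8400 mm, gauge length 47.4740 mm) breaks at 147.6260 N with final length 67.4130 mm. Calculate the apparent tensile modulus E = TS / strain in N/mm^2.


TS = F / (w * t) = 147.6260 / (20.4170 * 0.8400) = 8.6078 N/mm^2
strain = (Lf - L0) / L0 = (67.4130 - 47.4740) / 47.4740 = 0.4200
E = TS / strain = 8.6078 / 0.4200 = 20.4948 N/mm^2


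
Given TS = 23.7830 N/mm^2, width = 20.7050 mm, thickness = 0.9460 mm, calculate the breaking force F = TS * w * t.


Formula: F = TS * w * t
Substituting: F = 23.7830 * 20.7050 * 0.9460
Result: 465.8360 N


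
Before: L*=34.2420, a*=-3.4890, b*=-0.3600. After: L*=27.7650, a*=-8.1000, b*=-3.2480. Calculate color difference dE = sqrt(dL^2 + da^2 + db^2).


dL = -6.4770, da = -4.6110, db = -2.8880
dE = sqrt((-6.4770)^2 + (-4.6110)^2 + (-2.8880)^2) = 8.4589


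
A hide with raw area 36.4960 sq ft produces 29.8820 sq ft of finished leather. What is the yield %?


Formula: Yield = finished / raw * 100
Substituting: Yield = 29.8820 / 36.4960 * 100
Result: 81.8775 %


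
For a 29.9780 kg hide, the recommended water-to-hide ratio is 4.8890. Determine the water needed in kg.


Formula: Water = hide_weight * ratio
Substituting: Water = 29.9780 * 4.8890
Result: 146.5624 kg


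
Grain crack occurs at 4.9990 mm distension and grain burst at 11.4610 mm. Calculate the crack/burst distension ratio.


Formula: Ratio = crack / burst
Substituting: Ratio = 4.9990 / 11.4610
Result: 0.4362


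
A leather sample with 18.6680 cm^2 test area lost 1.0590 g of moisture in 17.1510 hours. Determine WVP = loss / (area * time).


Formula: WVP = loss / (area * time)
Substituting: WVP = 1.0590 / (18.6680 * 17.1510)
Result: 0.00330757 g/(cm^2*hr)


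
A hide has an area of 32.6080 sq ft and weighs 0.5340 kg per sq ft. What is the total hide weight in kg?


Formula: Weight = area * weight_per_sqft
Substituting: Weight = 32.6080 * 0.5340
Result: 17.4127 kg


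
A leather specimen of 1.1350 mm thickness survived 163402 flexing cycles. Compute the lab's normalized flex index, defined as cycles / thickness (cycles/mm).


Formula: Index = cycles / thickness
Substituting: Index = 163402 / 1.1350
Result: 143966.5198 cycles/mm


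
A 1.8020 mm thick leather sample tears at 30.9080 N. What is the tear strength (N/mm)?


Formula: Tear strength = force / thickness
Substituting: Tear strength = 30.9080 / 1.8020
Result: 17.1521 N/mm


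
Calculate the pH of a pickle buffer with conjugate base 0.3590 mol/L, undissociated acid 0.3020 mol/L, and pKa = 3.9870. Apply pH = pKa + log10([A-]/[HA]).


ratio = [A-] / [HA] = 0.3590 / 0.3020 = 1.1887
log10(ratio) = 0.0750875
pH = pKa + log10(ratio) = 3.9870 + 0.0750875 = 4.0621


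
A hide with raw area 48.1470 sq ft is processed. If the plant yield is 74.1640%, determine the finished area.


Formula: finished = raw * yield / 100
Substituting: finished = 48.1470 * 74.1640 / 100
Result: 35.7077 sq ft


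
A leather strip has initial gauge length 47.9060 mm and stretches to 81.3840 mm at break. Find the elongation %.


Formula: Elongation = (Lf - L0) / L0 * 100
Substituting: Elongation = (81.3840 - 47.9060) / 47.9060 * 100
Result: 69.8827 %


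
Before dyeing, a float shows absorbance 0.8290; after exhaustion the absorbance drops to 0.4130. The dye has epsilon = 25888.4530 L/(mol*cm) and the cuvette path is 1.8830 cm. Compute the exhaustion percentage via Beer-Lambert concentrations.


c_initial = A_i / (epsilon * l) = 0.8290 / (25888.4530 * 1.8830) = 1.7006e-05 mol/L
c_final = A_f / (epsilon * l) = 0.4130 / (25888.4530 * 1.8830) = 8.4721e-06 mol/L
Exhaustion = (c_initial - c_final) / c_initial * 100 = (1.7006e-05 - 8.4721e-06) / 1.7006e-05 * 100 = 50.1809 %


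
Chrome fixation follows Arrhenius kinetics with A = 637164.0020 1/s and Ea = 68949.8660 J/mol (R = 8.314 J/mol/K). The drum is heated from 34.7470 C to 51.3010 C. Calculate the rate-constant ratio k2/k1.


T1 = 34.7470 + 273.15 = 307.8970 K; T2 = 51.3010 + 273.15 = 324.4510 K
k1 = A * exp(-Ea/(R*T1)) = 637164.0020 * exp(-68949.8660/(8.314*307.8970)) = 1.2779e-06 1/s
k2 = A * exp(-Ea/(R*T2)) = 637164.0020 * exp(-68949.8660/(8.314*324.4510)) = 5.0506e-06 1/s
k2/k1 = 5.0506e-06 / 1.2779e-06 = 3.9522


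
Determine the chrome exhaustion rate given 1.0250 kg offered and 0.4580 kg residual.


Formula: Uptake = (offered - residual) / offered * 100
Substituting: Uptake = (1.0250 - 0.4580) / 1.0250 * 100
Result: 55.3171 %


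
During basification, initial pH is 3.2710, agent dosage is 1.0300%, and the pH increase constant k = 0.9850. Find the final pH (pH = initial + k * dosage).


Formula: pH_final = pH_initial + k * base_pct
Substituting: pH_final = 3.2710 + 0.9850 * 1.0300
Result: 4.2855


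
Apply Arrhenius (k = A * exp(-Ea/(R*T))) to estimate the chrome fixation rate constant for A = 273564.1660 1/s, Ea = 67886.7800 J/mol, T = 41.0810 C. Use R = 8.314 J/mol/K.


T_K = T_C + 273.15 = 41.0810 + 273.15 = 314.2310 K
exponent = -Ea / (R * T_K) = -67886.7800 / (8.314 * 314.2310) = -25.9852
k = A * exp(exponent) = 273564.1660 * exp(-25.9852) = 1.4185e-06 1/s


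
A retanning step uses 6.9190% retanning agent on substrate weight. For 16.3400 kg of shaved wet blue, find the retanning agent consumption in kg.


Formula: Retan = substrate * pct / 100
Substituting: Retan = 16.3400 * 6.9190 / 100
Result: 1.1306 kg


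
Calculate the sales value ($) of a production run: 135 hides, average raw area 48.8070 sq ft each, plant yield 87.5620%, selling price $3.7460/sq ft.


Raw_total = N * avg_area = 135 * 48.8070 = 6588.9450 sq ft
Finished = Raw_total * yield / 100 = 6588.9450 * 87.5620 / 100 = 5769.4120 sq ft
Value = Finished * price = 5769.4120 * 3.7460 = 21612.2174 $


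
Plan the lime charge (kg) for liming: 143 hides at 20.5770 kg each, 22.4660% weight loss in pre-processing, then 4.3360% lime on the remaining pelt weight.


Total_raw = N * avg_wt = 143 * 20.5770 = 2942.5110 kg
Substrate = Total_raw * (1 - loss/100) = 2942.5110 * (1 - 22.4660/100) = 2281.4465 kg
Lime = Substrate * pct / 100 = 2281.4465 * 4.3360 / 100 = 98.9235 kg


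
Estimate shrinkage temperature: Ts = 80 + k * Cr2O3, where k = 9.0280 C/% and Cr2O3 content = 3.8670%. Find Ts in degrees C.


Formula: Ts = 80 + k * Cr2O3
Substituting: Ts = 80 + 9.0280 * 3.8670
Result: 114.9113 C


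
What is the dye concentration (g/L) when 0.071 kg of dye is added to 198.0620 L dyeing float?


Formula: Conc = dye_mass(kg) / volume(L) * 1000
Substituting: Conc = 0.071 / 198.0620 * 1000
Result: 0.3585 g/L


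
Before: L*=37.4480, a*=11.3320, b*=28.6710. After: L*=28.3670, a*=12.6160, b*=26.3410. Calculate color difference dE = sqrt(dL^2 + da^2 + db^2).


dL = -9.0810, da = 1.2840, db = -2.3300
dE = sqrt((-9.0810)^2 + 1.2840^2 + (-2.3300)^2) = 9.4627


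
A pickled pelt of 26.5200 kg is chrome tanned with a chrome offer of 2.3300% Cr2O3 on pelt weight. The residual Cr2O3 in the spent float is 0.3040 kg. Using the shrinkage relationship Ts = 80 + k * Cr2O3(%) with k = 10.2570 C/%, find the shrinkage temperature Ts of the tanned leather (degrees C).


Offered = pelt * offer_pct / 100 = 26.5200 * 2.3300 / 100 = 0.6179 kg
Uptake = offered - residual = 0.6179 - 0.3040 = 0.3139 kg
Cr2O3% on pelt = uptake / pelt * 100 = 0.3139 / 26.5200 * 100 = 1.1837 %
Ts = 80 + k * Cr2O3% = 80 + 10.2570 * 1.1837 = 92.1412 C


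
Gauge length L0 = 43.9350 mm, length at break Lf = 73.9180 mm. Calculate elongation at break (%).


Formula: Elongation = (Lf - L0) / L0 * 100
Substituting: Elongation = (73.9180 - 43.9350) / 43.9350 * 100
Result: 68.2440 %


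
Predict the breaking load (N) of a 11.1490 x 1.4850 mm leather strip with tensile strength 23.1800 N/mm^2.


Formula: F = TS * w * t
Substituting: F = 23.1800 * 11.1490 * 1.4850
Result: 383.7742 N


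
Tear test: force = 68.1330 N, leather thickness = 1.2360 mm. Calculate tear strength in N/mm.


Formula: Tear strength = force / thickness
Substituting: Tear strength = 68.1330 / 1.2360
Result: 55.1238 N/mm


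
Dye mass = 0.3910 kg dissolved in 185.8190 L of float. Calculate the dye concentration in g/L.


Formula: Conc = dye_mass(kg) / volume(L) * 1000
Substituting: Conc = 0.3910 / 185.8190 * 1000
Result: 2.1042 g/L


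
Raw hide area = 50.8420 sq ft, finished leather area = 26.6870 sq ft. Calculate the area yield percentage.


Formula: Yield = finished / raw * 100
Substituting: Yield = 26.6870 / 50.8420 * 100
Result: 52.4901 %


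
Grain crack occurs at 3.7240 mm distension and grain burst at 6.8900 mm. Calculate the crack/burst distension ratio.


Formula: Ratio = crack / burst
Substituting: Ratio = 3.7240 / 6.8900
Result: 0.5405


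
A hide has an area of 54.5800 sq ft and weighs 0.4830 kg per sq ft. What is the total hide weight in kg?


Formula: Weight = area * weight_per_sqft
Substituting: Weight = 54.5800 * 0.4830
Result: 26.3621 kg


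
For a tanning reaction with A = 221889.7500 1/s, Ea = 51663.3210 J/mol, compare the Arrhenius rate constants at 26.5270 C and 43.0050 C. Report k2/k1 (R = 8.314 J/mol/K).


T1 = 26.5270 + 273.15 = 299.6770 K; T2 = 43.0050 + 273.15 = 316.1550 K
k1 = A * exp(-Ea/(R*T1)) = 221889.7500 * exp(-51663.3210/(8.314*299.6770)) = 2.1915e-04 1/s
k2 = A * exp(-Ea/(R*T2)) = 221889.7500 * exp(-51663.3210/(8.314*316.1550)) = 6.4580e-04 1/s
k2/k1 = 6.4580e-04 / 2.1915e-04 = 2.9469


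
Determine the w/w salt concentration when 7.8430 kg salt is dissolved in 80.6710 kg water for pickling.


Formula: Conc = salt / (water + salt) * 100
Substituting: Conc = 7.8430 / (80.6710 + 7.8430) * 100
Result: 8.8607 %


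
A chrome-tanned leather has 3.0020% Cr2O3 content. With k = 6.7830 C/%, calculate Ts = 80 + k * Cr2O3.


Formula: Ts = 80 + k * Cr2O3
Substituting: Ts = 80 + 6.7830 * 3.0020
Result: 100.3626 C


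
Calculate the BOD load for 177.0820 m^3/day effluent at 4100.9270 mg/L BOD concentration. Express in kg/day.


Formula: BOD_load = volume * conc / 1000
Substituting: BOD_load = 177.0820 * 4100.9270 / 1000
Result: 726.2004 kg/day


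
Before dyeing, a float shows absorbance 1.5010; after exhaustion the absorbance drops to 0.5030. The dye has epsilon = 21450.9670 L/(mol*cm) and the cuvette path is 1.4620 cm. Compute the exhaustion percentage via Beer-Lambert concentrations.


c_initial = A_i / (epsilon * l) = 1.5010 / (21450.9670 * 1.4620) = 4.7862e-05 mol/L
c_final = A_f / (epsilon * l) = 0.5030 / (21450.9670 * 1.4620) = 1.6039e-05 mol/L
Exhaustion = (c_initial - c_final) / c_initial * 100 = (4.7862e-05 - 1.6039e-05) / 4.7862e-05 * 100 = 66.4890 %


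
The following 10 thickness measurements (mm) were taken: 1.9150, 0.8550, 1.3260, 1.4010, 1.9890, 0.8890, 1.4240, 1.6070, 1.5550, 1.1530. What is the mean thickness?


Formula: Average = sum / n
Substituting: Average = 14.1140 / 10
Result: 1.4114 mm


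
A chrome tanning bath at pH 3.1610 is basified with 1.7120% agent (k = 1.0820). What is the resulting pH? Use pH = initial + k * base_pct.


Formula: pH_final = pH_initial + k * base_pct
Substituting: pH_final = 3.1610 + 1.0820 * 1.7120
Result: 5.0134


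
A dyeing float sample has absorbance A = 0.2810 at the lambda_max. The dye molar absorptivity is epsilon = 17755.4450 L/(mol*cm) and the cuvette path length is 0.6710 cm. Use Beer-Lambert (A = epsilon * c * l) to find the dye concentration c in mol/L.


Formula: c = A / (epsilon * l)
Substituting: c = 0.2810 / (17755.4450 * 0.6710)
Result: 2.3586e-05 mol/L


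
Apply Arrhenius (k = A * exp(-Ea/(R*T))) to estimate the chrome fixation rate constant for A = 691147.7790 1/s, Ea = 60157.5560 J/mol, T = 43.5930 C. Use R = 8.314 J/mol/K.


T_K = T_C + 273.15 = 43.5930 + 273.15 = 316.7430 K
exponent = -Ea / (R * T_K) = -60157.5560 / (8.314 * 316.7430) = -22.8441
k = A * exp(exponent) = 691147.7790 * exp(-22.8441) = 8.2894e-05 1/s


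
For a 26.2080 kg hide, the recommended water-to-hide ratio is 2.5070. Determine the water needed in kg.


Formula: Water = hide_weight * ratio
Substituting: Water = 26.2080 * 2.5070
Result: 65.7035 kg


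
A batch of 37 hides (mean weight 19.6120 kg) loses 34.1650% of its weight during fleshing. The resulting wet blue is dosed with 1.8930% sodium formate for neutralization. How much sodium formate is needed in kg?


Total_raw = N * avg_wt = 37 * 19.6120 = 725.6440 kg
Substrate = Total_raw * (1 - loss/100) = 725.6440 * (1 - 34.1650/100) = 477.7277 kg
Neutralizer = Substrate * pct / 100 = 477.7277 * 1.8930 / 100 = 9.0434 kg


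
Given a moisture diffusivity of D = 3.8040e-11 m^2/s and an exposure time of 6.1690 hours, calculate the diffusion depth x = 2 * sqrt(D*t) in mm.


t = 6.1690 hr * 3600 = 22208.4000 s
D * t = 3.8040e-11 * 22208.4000 = 8.4481e-07
x = 2 * sqrt(D*t) = 2 * sqrt(8.4481e-07) = 0.00183827 m = 1.8383 mm


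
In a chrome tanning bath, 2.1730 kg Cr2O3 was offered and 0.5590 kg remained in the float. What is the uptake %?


Formula: Uptake = (offered - residual) / offered * 100
Substituting: Uptake = (2.1730 - 0.5590) / 2.1730 * 100
Result: 74.2752 %


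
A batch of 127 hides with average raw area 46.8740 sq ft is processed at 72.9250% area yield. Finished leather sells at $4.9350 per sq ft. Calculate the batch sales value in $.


Raw_total = N * avg_area = 127 * 46.8740 = 5952.9980 sq ft
Finished = Raw_total * yield / 100 = 5952.9980 * 72.9250 / 100 = 4341.2238 sq ft
Value = Finished * price = 4341.2238 * 4.9350 = 21423.9394 $


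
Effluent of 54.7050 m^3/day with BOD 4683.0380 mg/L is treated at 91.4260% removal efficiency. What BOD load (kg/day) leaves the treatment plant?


Load_in = volume * conc / 1000 = 54.7050 * 4683.0380 / 1000 = 256.1856 kg/day
Removed = Load_in * eff / 100 = 256.1856 * 91.4260 / 100 = 234.2202 kg/day
Load_out = Load_in - Removed = 256.1856 - 234.2202 = 21.9654 kg/day


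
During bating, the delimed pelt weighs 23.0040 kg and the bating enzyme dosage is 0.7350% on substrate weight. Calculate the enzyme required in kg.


Formula: Enzyme = substrate * pct / 100
Substituting: Enzyme = 23.0040 * 0.7350 / 100
Result: 0.1691 kg


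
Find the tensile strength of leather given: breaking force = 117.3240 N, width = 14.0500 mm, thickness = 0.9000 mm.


Formula: TS = force / (width * thickness)
Substituting: TS = 117.3240 / (14.0500 * 0.9000)
Result: 9.2783 N/mm^2


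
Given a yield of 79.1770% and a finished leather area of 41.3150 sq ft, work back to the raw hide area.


Formula: raw = finished * 100 / yield
Substituting: raw = 41.3150 * 100 / 79.1770
Result: 52.1806 sq ft


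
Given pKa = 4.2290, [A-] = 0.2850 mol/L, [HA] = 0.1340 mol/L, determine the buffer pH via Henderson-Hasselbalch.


ratio = [A-] / [HA] = 0.2850 / 0.1340 = 2.1269
log10(ratio) = 0.3277
pH = pKa + log10(ratio) = 4.2290 + 0.3277 = 4.5567


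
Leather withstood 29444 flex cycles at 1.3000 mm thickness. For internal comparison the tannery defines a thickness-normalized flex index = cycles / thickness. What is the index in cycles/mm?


Formula: Index = cycles / thickness
Substituting: Index = 29444 / 1.3000
Result: 22649.2308 cycles/mm


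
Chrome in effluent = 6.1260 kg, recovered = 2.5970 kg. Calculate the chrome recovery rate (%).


Formula: Recovery = recovered / input * 100
Substituting: Recovery = 2.5970 / 6.1260 * 100
Result: 42.3931 %


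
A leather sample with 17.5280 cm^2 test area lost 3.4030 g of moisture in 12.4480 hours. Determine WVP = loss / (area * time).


Formula: WVP = loss / (area * time)
Substituting: WVP = 3.4030 / (17.5280 * 12.4480)
Result: 0.0155966 g/(cm^2*hr)


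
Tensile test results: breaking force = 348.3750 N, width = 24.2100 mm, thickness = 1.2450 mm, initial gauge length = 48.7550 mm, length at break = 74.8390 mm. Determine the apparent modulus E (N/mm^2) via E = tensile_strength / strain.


TS = F / (w * t) = 348.3750 / (24.2100 * 1.2450) = 11.5580 N/mm^2
strain = (Lf - L0) / L0 = (74.8390 - 48.7550) / 48.7550 = 0.5350
E = TS / strain = 11.5580 / 0.5350 = 21.6037 N/mm^2


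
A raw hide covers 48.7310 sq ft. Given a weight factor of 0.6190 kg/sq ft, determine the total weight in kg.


Formula: Weight = area * weight_per_sqft
Substituting: Weight = 48.7310 * 0.6190
Result: 30.1645 kg


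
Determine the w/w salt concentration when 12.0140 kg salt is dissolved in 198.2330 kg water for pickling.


Formula: Conc = salt / (water + salt) * 100
Substituting: Conc = 12.0140 / (198.2330 + 12.0140) * 100
Result: 5.7142 %


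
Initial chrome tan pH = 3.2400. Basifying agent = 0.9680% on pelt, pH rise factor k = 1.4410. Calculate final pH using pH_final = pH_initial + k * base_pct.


Formula: pH_final = pH_initial + k * base_pct
Substituting: pH_final = 3.2400 + 1.4410 * 0.9680
Result: 4.6349


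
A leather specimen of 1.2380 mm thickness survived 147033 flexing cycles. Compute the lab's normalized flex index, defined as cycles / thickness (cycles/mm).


Formula: Index = cycles / thickness
Substituting: Index = 147033 / 1.2380
Result: 118766.5590 cycles/mm


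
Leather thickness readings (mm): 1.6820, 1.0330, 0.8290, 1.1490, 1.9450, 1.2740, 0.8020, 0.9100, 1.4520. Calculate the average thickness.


Formula: Average = sum / n
Substituting: Average = 11.0760 / 9
Result: 1.2307 mm


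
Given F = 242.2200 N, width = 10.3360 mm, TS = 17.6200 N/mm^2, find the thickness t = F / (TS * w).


Formula: t = F / (TS * w)
Substituting: t = 242.2200 / (17.6200 * 10.3360)
Result: 1.3300 mm


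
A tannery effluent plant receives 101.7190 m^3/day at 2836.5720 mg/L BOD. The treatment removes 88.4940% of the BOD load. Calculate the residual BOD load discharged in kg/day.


Load_in = volume * conc / 1000 = 101.7190 * 2836.5720 / 1000 = 288.5333 kg/day
Removed = Load_in * eff / 100 = 288.5333 * 88.4940 / 100 = 255.3346 kg/day
Load_out = Load_in - Removed = 288.5333 - 255.3346 = 33.1986 kg/day


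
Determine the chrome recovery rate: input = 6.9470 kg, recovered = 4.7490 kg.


Formula: Recovery = recovered / input * 100
Substituting: Recovery = 4.7490 / 6.9470 * 100
Result: 68.3604 %


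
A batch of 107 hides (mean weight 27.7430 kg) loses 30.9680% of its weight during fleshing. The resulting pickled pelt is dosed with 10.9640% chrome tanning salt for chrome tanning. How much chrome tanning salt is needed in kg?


Total_raw = N * avg_wt = 107 * 27.7430 = 2968.5010 kg
Substrate = Total_raw * (1 - loss/100) = 2968.5010 * (1 - 30.9680/100) = 2049.2156 kg
Chrome = Substrate * pct / 100 = 2049.2156 * 10.9640 / 100 = 224.6760 kg


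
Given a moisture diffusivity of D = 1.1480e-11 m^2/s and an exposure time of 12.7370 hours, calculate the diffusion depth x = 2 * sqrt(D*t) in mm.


t = 12.7370 hr * 3600 = 45853.2000 s
D * t = 1.1480e-11 * 45853.2000 = 5.2639e-07
x = 2 * sqrt(D*t) = 2 * sqrt(5.2639e-07) = 0.00145106 m = 1.4511 mm


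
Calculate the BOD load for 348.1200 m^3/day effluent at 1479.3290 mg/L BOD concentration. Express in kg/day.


Formula: BOD_load = volume * conc / 1000
Substituting: BOD_load = 348.1200 * 1479.3290 / 1000
Result: 514.9840 kg/day


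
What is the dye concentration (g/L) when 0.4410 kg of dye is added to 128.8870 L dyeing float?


Formula: Conc = dye_mass(kg) / volume(L) * 1000
Substituting: Conc = 0.4410 / 128.8870 * 1000
Result: 3.4216 g/L


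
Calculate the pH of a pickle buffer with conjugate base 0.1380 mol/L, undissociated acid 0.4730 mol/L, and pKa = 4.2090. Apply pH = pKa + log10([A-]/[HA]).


ratio = [A-] / [HA] = 0.1380 / 0.4730 = 0.2918
log10(ratio) = -0.5350
pH = pKa + log10(ratio) = 4.2090 - 0.5350 = 3.6740


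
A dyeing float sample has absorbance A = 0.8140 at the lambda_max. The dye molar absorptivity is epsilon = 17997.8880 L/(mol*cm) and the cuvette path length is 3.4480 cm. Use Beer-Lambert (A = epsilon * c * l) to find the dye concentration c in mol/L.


Formula: c = A / (epsilon * l)
Substituting: c = 0.8140 / (17997.8880 * 3.4480)
Result: 1.3117e-05 mol/L


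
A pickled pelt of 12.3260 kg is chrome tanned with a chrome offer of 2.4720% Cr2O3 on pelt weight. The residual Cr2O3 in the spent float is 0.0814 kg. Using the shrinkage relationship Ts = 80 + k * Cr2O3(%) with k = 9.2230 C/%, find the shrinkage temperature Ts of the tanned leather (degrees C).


Offered = pelt * offer_pct / 100 = 12.3260 * 2.4720 / 100 = 0.3047 kg
Uptake = offered - residual = 0.3047 - 0.0814 = 0.2233 kg
Cr2O3% on pelt = uptake / pelt * 100 = 0.2233 / 12.3260 * 100 = 1.8116 %
Ts = 80 + k * Cr2O3% = 80 + 9.2230 * 1.8116 = 96.7085 C


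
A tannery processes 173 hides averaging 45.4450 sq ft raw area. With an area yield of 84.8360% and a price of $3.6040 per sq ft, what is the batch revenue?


Raw_total = N * avg_area = 173 * 45.4450 = 7861.9850 sq ft
Finished = Raw_total * yield / 100 = 7861.9850 * 84.8360 / 100 = 6669.7936 sq ft
Value = Finished * price = 6669.7936 * 3.6040 = 24037.9361 $


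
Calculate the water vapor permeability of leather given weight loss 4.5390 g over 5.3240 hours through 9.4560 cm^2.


Formula: WVP = loss / (area * time)
Substituting: WVP = 4.5390 / (9.4560 * 5.3240)
Result: 0.0901602 g/(cm^2*hr)


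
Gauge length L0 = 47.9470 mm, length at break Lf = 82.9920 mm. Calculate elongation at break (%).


Formula: Elongation = (Lf - L0) / L0 * 100
Substituting: Elongation = (82.9920 - 47.9470) / 47.9470 * 100
Result: 73.0911 %


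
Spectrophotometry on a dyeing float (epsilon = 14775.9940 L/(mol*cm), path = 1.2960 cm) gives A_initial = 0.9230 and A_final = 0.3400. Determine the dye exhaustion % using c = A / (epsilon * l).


c_initial = A_i / (epsilon * l) = 0.9230 / (14775.9940 * 1.2960) = 4.8199e-05 mol/L
c_final = A_f / (epsilon * l) = 0.3400 / (14775.9940 * 1.2960) = 1.7755e-05 mol/L
Exhaustion = (c_initial - c_final) / c_initial * 100 = (4.8199e-05 - 1.7755e-05) / 4.8199e-05 * 100 = 63.1636 %


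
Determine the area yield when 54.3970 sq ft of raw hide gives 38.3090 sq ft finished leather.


Formula: Yield = finished / raw * 100
Substituting: Yield = 38.3090 / 54.3970 * 100
Result: 70.4248 %


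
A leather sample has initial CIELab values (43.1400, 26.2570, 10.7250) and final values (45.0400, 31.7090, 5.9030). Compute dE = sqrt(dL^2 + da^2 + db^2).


dL = 1.9000, da = 5.4520, db = -4.8220
dE = sqrt(1.9000^2 + 5.4520^2 + (-4.8220)^2) = 7.5224


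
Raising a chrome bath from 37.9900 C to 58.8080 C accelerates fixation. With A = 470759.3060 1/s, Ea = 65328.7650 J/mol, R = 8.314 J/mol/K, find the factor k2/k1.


T1 = 37.9900 + 273.15 = 311.1400 K; T2 = 58.8080 + 273.15 = 331.9580 K
k1 = A * exp(-Ea/(R*T1)) = 470759.3060 * exp(-65328.7650/(8.314*311.1400)) = 5.0689e-06 1/s
k2 = A * exp(-Ea/(R*T2)) = 470759.3060 * exp(-65328.7650/(8.314*331.9580)) = 2.4702e-05 1/s
k2/k1 = 2.4702e-05 / 5.0689e-06 = 4.8733


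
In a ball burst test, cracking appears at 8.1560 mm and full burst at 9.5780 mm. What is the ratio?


Formula: Ratio = crack / burst
Substituting: Ratio = 8.1560 / 9.5780
Result: 0.8515


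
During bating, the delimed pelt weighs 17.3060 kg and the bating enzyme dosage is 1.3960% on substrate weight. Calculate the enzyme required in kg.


Formula: Enzyme = substrate * pct / 100
Substituting: Enzyme = 17.3060 * 1.3960 / 100
Result: 0.2416 kg


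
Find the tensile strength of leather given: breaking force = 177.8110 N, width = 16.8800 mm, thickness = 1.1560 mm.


Formula: TS = force / (width * thickness)
Substituting: TS = 177.8110 / (16.8800 * 1.1560)
Result: 9.1123 N/mm^2


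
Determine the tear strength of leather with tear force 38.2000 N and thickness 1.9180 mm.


Formula: Tear strength = force / thickness
Substituting: Tear strength = 38.2000 / 1.9180
Result: 19.9166 N/mm


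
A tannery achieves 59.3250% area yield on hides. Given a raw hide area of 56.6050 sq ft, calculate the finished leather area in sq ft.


Formula: finished = raw * yield / 100
Substituting: finished = 56.6050 * 59.3250 / 100
Result: 33.5809 sq ft


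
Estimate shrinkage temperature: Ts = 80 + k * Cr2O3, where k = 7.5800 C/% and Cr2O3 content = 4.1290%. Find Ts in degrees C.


Formula: Ts = 80 + k * Cr2O3
Substituting: Ts = 80 + 7.5800 * 4.1290
Result: 111.2978 C


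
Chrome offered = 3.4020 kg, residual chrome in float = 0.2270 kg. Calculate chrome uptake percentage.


Formula: Uptake = (offered - residual) / offered * 100
Substituting: Uptake = (3.4020 - 0.2270) / 3.4020 * 100
Result: 93.3275 %


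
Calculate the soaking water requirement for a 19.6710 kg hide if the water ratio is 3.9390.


Formula: Water = hide_weight * ratio
Substituting: Water = 19.6710 * 3.9390
Result: 77.4841 kg


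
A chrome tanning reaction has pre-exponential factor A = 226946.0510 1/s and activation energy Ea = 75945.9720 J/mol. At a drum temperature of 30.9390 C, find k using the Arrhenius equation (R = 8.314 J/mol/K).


T_K = T_C + 273.15 = 30.9390 + 273.15 = 304.0890 K
exponent = -Ea / (R * T_K) = -75945.9720 / (8.314 * 304.0890) = -30.0396
k = A * exp(exponent) = 226946.0510 * exp(-30.0396) = 2.0412e-08 1/s


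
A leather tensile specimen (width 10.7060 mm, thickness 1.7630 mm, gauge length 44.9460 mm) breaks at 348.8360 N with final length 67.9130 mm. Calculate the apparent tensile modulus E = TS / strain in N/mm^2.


TS = F / (w * t) = 348.8360 / (10.7060 * 1.7630) = 18.4817 N/mm^2
strain = (Lf - L0) / L0 = (67.9130 - 44.9460) / 44.9460 = 0.5110
E = TS / strain = 18.4817 / 0.5110 = 36.1683 N/mm^2


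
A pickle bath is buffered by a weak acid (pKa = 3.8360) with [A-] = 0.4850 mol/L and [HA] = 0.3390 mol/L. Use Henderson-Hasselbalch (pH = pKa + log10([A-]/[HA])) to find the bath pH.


ratio = [A-] / [HA] = 0.4850 / 0.3390 = 1.4307
log10(ratio) = 0.1555
pH = pKa + log10(ratio) = 3.8360 + 0.1555 = 3.9915


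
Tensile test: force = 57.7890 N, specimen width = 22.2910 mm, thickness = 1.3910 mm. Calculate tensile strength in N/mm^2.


Formula: TS = force / (width * thickness)
Substituting: TS = 57.7890 / (22.2910 * 1.3910)
Result: 1.8638 N/mm^2


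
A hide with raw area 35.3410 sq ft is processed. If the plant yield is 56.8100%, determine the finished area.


Formula: finished = raw * yield / 100
Substituting: finished = 35.3410 * 56.8100 / 100
Result: 20.0772 sq ft


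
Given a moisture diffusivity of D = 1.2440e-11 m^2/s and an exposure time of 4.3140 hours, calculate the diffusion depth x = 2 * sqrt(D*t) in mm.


t = 4.3140 hr * 3600 = 15530.4000 s
D * t = 1.2440e-11 * 15530.4000 = 1.9320e-07
x = 2 * sqrt(D*t) = 2 * sqrt(1.9320e-07) = 8.7909e-04 m = 0.8791 mm


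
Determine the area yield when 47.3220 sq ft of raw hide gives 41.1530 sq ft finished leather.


Formula: Yield = finished / raw * 100
Substituting: Yield = 41.1530 / 47.3220 * 100
Result: 86.9638 %


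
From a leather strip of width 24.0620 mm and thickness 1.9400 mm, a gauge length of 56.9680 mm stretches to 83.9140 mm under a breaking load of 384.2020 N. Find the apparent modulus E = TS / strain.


TS = F / (w * t) = 384.2020 / (24.0620 * 1.9400) = 8.2305 N/mm^2
strain = (Lf - L0) / L0 = (83.9140 - 56.9680) / 56.9680 = 0.4730
E = TS / strain = 8.2305 / 0.4730 = 17.4005 N/mm^2


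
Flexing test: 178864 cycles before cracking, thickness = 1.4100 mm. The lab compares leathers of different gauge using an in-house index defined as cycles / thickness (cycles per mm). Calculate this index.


Formula: Index = cycles / thickness
Substituting: Index = 178864 / 1.4100
Result: 126853.9007 cycles/mm


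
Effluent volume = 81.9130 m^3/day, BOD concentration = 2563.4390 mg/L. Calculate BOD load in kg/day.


Formula: BOD_load = volume * conc / 1000
Substituting: BOD_load = 81.9130 * 2563.4390 / 1000
Result: 209.9790 kg/day


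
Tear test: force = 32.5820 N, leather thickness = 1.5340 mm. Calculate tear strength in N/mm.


Formula: Tear strength = force / thickness
Substituting: Tear strength = 32.5820 / 1.5340
Result: 21.2399 N/mm


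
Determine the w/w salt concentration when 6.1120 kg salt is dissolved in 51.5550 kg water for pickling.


Formula: Conc = salt / (water + salt) * 100
Substituting: Conc = 6.1120 / (51.5550 + 6.1120) * 100
Result: 10.5988 %


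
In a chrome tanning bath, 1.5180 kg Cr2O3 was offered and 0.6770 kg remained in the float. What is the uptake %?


Formula: Uptake = (offered - residual) / offered * 100
Substituting: Uptake = (1.5180 - 0.6770) / 1.5180 * 100
Result: 55.4018 %


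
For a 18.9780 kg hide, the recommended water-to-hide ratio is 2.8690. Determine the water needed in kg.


Formula: Water = hide_weight * ratio
Substituting: Water = 18.9780 * 2.8690
Result: 54.4479 kg


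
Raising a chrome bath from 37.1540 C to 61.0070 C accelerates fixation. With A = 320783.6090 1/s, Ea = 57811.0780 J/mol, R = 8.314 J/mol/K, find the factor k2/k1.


T1 = 37.1540 + 273.15 = 310.3040 K; T2 = 61.0070 + 273.15 = 334.1570 K
k1 = A * exp(-Ea/(R*T1)) = 320783.6090 * exp(-57811.0780/(8.314*310.3040)) = 5.9471e-05 1/s
k2 = A * exp(-Ea/(R*T2)) = 320783.6090 * exp(-57811.0780/(8.314*334.1570)) = 2.9444e-04 1/s
k2/k1 = 2.9444e-04 / 5.9471e-05 = 4.9510


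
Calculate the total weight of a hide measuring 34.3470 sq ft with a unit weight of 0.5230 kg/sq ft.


Formula: Weight = area * weight_per_sqft
Substituting: Weight = 34.3470 * 0.5230
Result: 17.9635 kg


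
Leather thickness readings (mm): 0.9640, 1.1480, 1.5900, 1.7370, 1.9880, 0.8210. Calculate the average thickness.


Formula: Average = sum / n
Substituting: Average = 8.2480 / 6
Result: 1.3747 mm


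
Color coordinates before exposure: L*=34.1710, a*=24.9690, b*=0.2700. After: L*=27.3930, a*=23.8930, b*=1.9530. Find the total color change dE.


dL = -6.7780, da = -1.0760, db = 1.6830
dE = sqrt((-6.7780)^2 + (-1.0760)^2 + 1.6830^2) = 7.0662


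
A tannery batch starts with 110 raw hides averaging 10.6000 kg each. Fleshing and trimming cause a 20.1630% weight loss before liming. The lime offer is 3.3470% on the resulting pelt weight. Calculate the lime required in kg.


Total_raw = N * avg_wt = 110 * 10.6000 = 1166.0000 kg
Substrate = Total_raw * (1 - loss/100) = 1166.0000 * (1 - 20.1630/100) = 930.8994 kg
Lime = Substrate * pct / 100 = 930.8994 * 3.3470 / 100 = 31.1572 kg


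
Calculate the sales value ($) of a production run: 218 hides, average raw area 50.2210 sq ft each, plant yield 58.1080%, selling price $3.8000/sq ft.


Raw_total = N * avg_area = 218 * 50.2210 = 10948.1780 sq ft
Finished = Raw_total * yield / 100 = 10948.1780 * 58.1080 / 100 = 6361.7673 sq ft
Value = Finished * price = 6361.7673 * 3.8000 = 24174.7156 $


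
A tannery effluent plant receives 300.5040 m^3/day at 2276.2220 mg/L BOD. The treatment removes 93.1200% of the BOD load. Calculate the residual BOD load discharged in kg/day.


Load_in = volume * conc / 1000 = 300.5040 * 2276.2220 / 1000 = 684.0138 kg/day
Removed = Load_in * eff / 100 = 684.0138 * 93.1200 / 100 = 636.9537 kg/day
Load_out = Load_in - Removed = 684.0138 - 636.9537 = 47.0602 kg/day


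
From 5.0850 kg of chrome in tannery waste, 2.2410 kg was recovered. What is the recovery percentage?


Formula: Recovery = recovered / input * 100
Substituting: Recovery = 2.2410 / 5.0850 * 100
Result: 44.0708 %


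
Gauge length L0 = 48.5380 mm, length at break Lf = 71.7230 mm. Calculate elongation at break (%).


Formula: Elongation = (Lf - L0) / L0 * 100
Substituting: Elongation = (71.7230 - 48.5380) / 48.5380 * 100
Result: 47.7667 %


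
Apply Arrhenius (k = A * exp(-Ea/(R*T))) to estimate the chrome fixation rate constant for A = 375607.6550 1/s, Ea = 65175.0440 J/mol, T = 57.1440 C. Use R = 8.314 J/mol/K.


T_K = T_C + 273.15 = 57.1440 + 273.15 = 330.2940 K
exponent = -Ea / (R * T_K) = -65175.0440 / (8.314 * 330.2940) = -23.7340
k = A * exp(exponent) = 375607.6550 * exp(-23.7340) = 1.8501e-05 1/s


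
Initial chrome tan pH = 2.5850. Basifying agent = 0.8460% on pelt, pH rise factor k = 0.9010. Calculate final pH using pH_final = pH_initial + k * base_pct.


Formula: pH_final = pH_initial + k * base_pct
Substituting: pH_final = 2.5850 + 0.9010 * 0.8460
Result: 3.3472


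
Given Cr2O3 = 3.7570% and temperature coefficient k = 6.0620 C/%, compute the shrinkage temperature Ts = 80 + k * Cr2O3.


Formula: Ts = 80 + k * Cr2O3
Substituting: Ts = 80 + 6.0620 * 3.7570
Result: 102.7749 C


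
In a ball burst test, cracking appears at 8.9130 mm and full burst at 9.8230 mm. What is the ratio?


Formula: Ratio = crack / burst
Substituting: Ratio = 8.9130 / 9.8230
Result: 0.9074


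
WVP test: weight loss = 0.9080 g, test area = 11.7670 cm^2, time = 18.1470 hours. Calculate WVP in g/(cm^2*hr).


Formula: WVP = loss / (area * time)
Substituting: WVP = 0.9080 / (11.7670 * 18.1470)
Result: 0.00425222 g/(cm^2*hr)
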